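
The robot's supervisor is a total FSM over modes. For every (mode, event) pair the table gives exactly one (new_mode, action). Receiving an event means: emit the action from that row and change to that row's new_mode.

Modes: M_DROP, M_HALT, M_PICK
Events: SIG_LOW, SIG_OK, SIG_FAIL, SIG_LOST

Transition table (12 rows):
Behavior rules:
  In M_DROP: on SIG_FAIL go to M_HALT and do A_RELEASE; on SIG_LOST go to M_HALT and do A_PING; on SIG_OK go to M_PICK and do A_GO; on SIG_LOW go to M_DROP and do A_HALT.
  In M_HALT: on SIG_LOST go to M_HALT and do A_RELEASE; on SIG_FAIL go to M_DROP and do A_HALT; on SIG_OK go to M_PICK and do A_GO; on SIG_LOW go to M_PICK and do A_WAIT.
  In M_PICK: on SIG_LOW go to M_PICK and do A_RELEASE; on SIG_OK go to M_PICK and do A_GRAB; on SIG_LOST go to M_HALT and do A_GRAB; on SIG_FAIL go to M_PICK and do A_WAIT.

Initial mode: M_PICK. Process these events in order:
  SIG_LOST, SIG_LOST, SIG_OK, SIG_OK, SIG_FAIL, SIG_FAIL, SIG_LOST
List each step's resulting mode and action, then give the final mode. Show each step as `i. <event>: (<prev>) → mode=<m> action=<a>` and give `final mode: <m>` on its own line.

1. SIG_LOST: (M_PICK) → mode=M_HALT action=A_GRAB
2. SIG_LOST: (M_HALT) → mode=M_HALT action=A_RELEASE
3. SIG_OK: (M_HALT) → mode=M_PICK action=A_GO
4. SIG_OK: (M_PICK) → mode=M_PICK action=A_GRAB
5. SIG_FAIL: (M_PICK) → mode=M_PICK action=A_WAIT
6. SIG_FAIL: (M_PICK) → mode=M_PICK action=A_WAIT
7. SIG_LOST: (M_PICK) → mode=M_HALT action=A_GRAB

final mode: M_HALT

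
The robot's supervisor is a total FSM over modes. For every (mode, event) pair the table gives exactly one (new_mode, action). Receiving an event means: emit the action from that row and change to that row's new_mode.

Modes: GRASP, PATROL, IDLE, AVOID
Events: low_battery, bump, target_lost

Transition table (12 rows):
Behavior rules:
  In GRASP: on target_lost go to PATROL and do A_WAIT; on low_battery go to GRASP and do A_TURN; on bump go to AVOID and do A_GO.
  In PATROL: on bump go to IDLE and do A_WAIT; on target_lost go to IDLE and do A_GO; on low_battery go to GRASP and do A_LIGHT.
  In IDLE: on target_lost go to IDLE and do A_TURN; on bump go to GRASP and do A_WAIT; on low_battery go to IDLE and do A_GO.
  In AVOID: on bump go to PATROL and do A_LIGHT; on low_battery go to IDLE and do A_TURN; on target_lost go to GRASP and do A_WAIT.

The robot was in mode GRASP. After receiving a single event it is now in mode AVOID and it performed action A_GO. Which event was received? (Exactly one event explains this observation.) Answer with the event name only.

bump

try low_battery: (GRASP, low_battery) → (GRASP, A_TURN)
try bump: (GRASP, bump) → (AVOID, A_GO)  ← matches
try target_lost: (GRASP, target_lost) → (PATROL, A_WAIT)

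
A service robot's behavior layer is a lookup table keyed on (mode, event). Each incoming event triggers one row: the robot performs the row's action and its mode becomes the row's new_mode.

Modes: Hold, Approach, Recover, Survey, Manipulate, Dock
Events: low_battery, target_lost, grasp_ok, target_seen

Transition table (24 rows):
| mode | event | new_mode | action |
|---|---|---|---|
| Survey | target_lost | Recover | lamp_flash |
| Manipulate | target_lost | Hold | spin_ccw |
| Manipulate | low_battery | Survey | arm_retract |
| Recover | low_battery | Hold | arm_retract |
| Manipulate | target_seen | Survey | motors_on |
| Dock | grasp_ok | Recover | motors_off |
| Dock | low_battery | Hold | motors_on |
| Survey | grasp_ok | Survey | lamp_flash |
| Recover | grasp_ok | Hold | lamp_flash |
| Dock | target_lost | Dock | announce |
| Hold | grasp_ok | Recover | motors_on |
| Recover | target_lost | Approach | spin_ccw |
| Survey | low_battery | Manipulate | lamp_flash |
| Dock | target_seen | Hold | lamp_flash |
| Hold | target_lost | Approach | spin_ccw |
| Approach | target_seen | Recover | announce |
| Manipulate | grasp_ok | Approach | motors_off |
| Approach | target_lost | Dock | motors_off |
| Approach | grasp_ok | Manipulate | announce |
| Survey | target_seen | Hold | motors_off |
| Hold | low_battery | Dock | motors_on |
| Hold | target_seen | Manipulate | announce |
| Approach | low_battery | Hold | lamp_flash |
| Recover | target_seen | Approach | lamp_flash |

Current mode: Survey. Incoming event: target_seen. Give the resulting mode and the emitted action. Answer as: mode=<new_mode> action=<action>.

current mode = Survey; filter table to that mode:
  (Survey, target_lost) → (Recover, lamp_flash)
  (Survey, grasp_ok) → (Survey, lamp_flash)
  (Survey, low_battery) → (Manipulate, lamp_flash)
  (Survey, target_seen) → (Hold, motors_off)  ← event matches
event = target_seen selects (Hold, motors_off)

mode=Hold action=motors_off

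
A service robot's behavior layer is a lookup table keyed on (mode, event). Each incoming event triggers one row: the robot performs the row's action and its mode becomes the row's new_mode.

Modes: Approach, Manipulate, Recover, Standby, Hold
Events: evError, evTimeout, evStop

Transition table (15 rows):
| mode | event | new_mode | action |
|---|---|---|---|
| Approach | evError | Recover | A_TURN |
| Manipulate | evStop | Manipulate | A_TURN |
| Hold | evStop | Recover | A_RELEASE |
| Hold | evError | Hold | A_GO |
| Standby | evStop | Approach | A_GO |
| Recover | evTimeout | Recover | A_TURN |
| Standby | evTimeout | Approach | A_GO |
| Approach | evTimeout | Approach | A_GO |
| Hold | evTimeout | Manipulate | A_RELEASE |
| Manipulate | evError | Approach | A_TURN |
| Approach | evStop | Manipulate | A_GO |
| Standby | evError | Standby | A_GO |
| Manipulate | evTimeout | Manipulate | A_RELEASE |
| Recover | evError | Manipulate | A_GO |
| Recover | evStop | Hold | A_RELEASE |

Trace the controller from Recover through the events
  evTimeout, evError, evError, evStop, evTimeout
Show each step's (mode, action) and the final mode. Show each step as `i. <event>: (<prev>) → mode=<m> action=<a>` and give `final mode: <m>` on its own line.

1. evTimeout: (Recover) → mode=Recover action=A_TURN
2. evError: (Recover) → mode=Manipulate action=A_GO
3. evError: (Manipulate) → mode=Approach action=A_TURN
4. evStop: (Approach) → mode=Manipulate action=A_GO
5. evTimeout: (Manipulate) → mode=Manipulate action=A_RELEASE

final mode: Manipulate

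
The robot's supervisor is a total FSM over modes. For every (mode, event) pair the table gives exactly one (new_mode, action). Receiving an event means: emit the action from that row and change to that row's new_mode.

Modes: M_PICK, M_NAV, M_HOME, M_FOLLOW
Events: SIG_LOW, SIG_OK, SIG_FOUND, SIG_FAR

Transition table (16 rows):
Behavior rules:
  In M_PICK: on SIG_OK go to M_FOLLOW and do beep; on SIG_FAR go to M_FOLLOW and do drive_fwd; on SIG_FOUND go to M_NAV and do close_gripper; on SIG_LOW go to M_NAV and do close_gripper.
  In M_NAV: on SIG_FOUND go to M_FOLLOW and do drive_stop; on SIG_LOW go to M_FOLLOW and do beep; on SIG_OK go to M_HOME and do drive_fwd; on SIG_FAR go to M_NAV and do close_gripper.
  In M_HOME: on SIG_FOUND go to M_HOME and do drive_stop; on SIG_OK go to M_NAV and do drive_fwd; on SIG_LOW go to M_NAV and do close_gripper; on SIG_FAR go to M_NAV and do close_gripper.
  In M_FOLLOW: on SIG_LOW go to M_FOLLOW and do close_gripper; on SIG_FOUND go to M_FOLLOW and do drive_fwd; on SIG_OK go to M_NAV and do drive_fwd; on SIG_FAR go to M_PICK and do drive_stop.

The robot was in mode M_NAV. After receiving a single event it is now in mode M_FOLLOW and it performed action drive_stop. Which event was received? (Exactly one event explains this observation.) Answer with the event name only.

try SIG_LOW: (M_NAV, SIG_LOW) → (M_FOLLOW, beep)
try SIG_OK: (M_NAV, SIG_OK) → (M_HOME, drive_fwd)
try SIG_FOUND: (M_NAV, SIG_FOUND) → (M_FOLLOW, drive_stop)  ← matches
try SIG_FAR: (M_NAV, SIG_FAR) → (M_NAV, close_gripper)

SIG_FOUND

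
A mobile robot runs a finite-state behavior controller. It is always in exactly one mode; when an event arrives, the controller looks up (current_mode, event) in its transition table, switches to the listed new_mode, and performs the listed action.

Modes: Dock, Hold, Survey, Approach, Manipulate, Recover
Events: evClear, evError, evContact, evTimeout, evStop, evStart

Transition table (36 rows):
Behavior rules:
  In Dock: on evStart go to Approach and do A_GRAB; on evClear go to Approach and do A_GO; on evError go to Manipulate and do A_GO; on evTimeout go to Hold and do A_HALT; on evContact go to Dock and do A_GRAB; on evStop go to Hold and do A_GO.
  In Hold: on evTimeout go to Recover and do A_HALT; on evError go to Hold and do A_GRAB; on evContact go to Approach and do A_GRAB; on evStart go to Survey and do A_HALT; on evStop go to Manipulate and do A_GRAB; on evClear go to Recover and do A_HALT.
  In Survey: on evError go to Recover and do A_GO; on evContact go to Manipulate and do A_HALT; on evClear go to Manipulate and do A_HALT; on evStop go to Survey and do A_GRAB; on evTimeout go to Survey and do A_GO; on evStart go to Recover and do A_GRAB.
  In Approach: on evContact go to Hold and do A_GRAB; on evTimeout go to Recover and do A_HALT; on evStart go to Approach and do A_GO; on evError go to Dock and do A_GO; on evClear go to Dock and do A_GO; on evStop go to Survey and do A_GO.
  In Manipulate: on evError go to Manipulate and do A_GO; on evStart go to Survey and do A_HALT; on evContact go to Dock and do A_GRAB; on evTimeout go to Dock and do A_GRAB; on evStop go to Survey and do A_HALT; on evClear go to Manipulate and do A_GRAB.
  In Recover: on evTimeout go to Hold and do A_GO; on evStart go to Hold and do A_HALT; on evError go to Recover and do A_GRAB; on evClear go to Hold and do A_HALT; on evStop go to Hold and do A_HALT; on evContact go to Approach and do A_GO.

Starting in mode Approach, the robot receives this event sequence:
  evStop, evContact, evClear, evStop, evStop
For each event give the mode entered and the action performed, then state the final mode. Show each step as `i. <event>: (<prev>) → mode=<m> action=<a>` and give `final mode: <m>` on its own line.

final mode: Survey

1. evStop: (Approach) → mode=Survey action=A_GO
2. evContact: (Survey) → mode=Manipulate action=A_HALT
3. evClear: (Manipulate) → mode=Manipulate action=A_GRAB
4. evStop: (Manipulate) → mode=Survey action=A_HALT
5. evStop: (Survey) → mode=Survey action=A_GRAB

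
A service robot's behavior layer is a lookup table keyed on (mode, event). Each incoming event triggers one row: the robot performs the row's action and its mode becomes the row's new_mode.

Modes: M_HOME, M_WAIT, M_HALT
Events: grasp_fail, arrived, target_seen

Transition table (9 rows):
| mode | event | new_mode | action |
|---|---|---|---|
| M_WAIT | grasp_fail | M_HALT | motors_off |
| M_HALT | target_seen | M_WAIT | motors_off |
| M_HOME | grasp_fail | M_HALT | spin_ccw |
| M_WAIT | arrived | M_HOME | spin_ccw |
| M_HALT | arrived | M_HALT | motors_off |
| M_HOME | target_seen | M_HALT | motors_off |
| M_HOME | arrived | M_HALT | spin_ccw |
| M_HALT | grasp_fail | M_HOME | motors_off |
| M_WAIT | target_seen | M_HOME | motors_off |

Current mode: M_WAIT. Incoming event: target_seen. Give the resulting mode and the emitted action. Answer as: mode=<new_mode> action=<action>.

mode=M_HOME action=motors_off

current mode = M_WAIT; filter table to that mode:
  (M_WAIT, grasp_fail) → (M_HALT, motors_off)
  (M_WAIT, arrived) → (M_HOME, spin_ccw)
  (M_WAIT, target_seen) → (M_HOME, motors_off)  ← event matches
event = target_seen selects (M_HOME, motors_off)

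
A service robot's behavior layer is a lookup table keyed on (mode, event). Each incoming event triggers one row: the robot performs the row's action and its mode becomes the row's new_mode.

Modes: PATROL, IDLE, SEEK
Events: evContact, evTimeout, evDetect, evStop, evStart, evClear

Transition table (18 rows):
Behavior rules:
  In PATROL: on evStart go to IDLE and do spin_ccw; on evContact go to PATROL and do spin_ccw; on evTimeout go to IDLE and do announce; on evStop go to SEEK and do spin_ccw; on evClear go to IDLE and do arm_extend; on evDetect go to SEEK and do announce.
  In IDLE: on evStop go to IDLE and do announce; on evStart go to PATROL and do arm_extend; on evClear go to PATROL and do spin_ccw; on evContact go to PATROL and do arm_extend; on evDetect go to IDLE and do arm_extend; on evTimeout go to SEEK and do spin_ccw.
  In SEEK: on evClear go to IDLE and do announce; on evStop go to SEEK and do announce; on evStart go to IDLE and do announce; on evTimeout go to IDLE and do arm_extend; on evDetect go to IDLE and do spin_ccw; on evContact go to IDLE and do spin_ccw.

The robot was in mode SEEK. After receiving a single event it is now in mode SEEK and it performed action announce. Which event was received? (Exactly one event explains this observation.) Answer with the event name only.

try evContact: (SEEK, evContact) → (IDLE, spin_ccw)
try evTimeout: (SEEK, evTimeout) → (IDLE, arm_extend)
try evDetect: (SEEK, evDetect) → (IDLE, spin_ccw)
try evStop: (SEEK, evStop) → (SEEK, announce)  ← matches
try evStart: (SEEK, evStart) → (IDLE, announce)
try evClear: (SEEK, evClear) → (IDLE, announce)

evStop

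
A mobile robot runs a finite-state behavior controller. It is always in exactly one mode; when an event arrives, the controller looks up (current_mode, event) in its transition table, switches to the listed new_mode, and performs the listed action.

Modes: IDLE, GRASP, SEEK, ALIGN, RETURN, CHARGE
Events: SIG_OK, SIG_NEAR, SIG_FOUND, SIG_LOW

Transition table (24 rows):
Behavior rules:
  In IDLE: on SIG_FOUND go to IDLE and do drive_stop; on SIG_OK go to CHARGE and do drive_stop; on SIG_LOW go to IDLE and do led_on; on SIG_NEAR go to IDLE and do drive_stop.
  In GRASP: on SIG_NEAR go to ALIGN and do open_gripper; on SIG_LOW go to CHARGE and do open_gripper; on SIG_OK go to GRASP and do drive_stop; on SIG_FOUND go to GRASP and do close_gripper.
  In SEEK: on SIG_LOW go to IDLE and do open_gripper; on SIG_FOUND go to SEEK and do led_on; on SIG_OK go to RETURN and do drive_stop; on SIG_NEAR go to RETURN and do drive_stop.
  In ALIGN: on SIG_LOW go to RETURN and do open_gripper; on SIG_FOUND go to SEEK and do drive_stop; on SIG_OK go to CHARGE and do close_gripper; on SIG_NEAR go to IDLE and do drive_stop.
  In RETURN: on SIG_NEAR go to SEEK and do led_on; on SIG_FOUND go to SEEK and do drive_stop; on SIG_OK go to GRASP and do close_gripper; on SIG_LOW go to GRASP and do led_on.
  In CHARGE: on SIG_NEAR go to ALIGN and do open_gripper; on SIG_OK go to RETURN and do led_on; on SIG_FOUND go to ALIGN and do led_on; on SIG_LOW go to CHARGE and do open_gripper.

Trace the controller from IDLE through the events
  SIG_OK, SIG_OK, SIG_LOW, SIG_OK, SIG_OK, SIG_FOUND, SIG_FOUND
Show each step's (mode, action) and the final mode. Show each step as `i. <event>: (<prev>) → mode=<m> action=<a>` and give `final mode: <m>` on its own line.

final mode: GRASP

1. SIG_OK: (IDLE) → mode=CHARGE action=drive_stop
2. SIG_OK: (CHARGE) → mode=RETURN action=led_on
3. SIG_LOW: (RETURN) → mode=GRASP action=led_on
4. SIG_OK: (GRASP) → mode=GRASP action=drive_stop
5. SIG_OK: (GRASP) → mode=GRASP action=drive_stop
6. SIG_FOUND: (GRASP) → mode=GRASP action=close_gripper
7. SIG_FOUND: (GRASP) → mode=GRASP action=close_gripper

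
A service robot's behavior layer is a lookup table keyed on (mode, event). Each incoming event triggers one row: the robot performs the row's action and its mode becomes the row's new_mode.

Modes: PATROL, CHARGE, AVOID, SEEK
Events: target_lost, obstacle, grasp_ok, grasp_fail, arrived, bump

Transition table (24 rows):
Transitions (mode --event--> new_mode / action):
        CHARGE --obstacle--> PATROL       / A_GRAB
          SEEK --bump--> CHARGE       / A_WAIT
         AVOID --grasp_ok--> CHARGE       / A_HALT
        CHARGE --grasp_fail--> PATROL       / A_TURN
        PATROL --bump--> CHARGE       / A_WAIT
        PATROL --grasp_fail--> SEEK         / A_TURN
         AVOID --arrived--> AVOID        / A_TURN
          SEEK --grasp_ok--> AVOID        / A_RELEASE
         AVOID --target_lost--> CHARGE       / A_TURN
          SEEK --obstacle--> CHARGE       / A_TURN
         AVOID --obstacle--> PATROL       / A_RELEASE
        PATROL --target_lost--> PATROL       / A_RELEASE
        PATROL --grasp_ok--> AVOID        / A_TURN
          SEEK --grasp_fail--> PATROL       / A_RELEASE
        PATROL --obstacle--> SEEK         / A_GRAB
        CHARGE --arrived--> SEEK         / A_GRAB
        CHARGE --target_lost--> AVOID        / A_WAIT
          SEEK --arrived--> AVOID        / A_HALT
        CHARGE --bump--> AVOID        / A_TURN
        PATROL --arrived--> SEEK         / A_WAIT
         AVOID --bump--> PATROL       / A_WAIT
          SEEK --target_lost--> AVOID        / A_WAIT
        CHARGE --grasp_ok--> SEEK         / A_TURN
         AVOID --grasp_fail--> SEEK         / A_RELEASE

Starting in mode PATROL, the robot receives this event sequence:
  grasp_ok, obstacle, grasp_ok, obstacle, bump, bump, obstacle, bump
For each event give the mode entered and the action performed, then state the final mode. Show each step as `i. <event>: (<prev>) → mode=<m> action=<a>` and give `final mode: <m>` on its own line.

1. grasp_ok: (PATROL) → mode=AVOID action=A_TURN
2. obstacle: (AVOID) → mode=PATROL action=A_RELEASE
3. grasp_ok: (PATROL) → mode=AVOID action=A_TURN
4. obstacle: (AVOID) → mode=PATROL action=A_RELEASE
5. bump: (PATROL) → mode=CHARGE action=A_WAIT
6. bump: (CHARGE) → mode=AVOID action=A_TURN
7. obstacle: (AVOID) → mode=PATROL action=A_RELEASE
8. bump: (PATROL) → mode=CHARGE action=A_WAIT

final mode: CHARGE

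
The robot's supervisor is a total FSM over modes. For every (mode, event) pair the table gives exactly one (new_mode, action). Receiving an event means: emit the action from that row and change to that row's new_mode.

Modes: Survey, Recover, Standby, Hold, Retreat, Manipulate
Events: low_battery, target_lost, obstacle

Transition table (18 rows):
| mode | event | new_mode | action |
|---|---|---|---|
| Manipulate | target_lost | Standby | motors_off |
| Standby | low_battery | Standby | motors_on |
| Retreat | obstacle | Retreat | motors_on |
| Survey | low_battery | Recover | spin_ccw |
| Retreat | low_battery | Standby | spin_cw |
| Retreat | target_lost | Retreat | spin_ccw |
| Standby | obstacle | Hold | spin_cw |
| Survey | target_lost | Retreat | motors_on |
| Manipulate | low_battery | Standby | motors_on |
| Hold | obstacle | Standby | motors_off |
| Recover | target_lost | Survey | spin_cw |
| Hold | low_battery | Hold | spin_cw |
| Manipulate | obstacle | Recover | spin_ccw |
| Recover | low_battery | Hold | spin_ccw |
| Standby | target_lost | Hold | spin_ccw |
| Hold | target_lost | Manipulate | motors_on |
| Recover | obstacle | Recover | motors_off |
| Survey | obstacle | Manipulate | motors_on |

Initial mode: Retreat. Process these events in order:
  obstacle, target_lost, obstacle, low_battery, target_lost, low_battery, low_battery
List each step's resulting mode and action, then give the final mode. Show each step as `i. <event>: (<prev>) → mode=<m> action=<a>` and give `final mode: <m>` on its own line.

1. obstacle: (Retreat) → mode=Retreat action=motors_on
2. target_lost: (Retreat) → mode=Retreat action=spin_ccw
3. obstacle: (Retreat) → mode=Retreat action=motors_on
4. low_battery: (Retreat) → mode=Standby action=spin_cw
5. target_lost: (Standby) → mode=Hold action=spin_ccw
6. low_battery: (Hold) → mode=Hold action=spin_cw
7. low_battery: (Hold) → mode=Hold action=spin_cw

final mode: Hold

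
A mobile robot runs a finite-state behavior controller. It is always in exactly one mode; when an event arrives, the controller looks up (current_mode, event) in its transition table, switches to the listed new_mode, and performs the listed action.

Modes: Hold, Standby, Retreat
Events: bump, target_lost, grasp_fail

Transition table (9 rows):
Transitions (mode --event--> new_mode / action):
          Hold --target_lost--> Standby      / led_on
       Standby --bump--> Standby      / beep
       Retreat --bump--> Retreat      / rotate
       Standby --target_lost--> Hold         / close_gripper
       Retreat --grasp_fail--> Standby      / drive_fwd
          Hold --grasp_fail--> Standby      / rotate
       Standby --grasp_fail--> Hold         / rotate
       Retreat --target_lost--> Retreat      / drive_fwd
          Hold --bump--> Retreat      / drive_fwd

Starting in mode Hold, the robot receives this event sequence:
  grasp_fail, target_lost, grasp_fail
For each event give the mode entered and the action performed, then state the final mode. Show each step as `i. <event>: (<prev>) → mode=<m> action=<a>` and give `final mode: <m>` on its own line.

1. grasp_fail: (Hold) → mode=Standby action=rotate
2. target_lost: (Standby) → mode=Hold action=close_gripper
3. grasp_fail: (Hold) → mode=Standby action=rotate

final mode: Standby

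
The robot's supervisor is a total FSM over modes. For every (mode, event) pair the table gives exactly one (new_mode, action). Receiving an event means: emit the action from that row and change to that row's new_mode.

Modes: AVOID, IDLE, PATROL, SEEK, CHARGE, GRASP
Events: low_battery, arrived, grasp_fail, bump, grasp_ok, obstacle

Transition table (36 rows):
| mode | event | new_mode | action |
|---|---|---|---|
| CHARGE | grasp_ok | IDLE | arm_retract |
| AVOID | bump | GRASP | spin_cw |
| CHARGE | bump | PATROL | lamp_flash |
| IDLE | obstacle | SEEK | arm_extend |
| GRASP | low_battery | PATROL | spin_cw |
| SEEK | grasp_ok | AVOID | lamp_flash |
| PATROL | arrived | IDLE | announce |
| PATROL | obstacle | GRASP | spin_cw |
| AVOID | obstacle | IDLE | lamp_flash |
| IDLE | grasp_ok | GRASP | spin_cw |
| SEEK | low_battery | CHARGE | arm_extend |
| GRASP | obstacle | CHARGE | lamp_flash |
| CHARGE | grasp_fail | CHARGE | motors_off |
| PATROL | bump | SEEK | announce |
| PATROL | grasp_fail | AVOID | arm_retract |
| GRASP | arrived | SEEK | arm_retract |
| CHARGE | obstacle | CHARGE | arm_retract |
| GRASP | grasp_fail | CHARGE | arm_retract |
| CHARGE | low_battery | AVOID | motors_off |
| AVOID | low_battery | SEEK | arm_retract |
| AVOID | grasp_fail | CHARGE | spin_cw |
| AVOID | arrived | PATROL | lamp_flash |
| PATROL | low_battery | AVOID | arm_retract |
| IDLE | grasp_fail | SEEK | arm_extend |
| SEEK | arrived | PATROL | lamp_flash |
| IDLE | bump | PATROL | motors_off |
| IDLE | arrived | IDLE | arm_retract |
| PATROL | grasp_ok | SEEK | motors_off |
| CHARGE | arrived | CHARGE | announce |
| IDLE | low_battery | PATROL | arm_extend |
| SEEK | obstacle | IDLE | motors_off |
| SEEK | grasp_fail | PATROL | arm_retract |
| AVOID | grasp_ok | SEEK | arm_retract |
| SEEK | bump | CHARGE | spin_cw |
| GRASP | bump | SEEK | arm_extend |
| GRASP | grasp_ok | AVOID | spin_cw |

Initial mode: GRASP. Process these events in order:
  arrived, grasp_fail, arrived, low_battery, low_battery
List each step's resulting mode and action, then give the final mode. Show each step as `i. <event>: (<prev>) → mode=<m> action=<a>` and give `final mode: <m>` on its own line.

final mode: AVOID

1. arrived: (GRASP) → mode=SEEK action=arm_retract
2. grasp_fail: (SEEK) → mode=PATROL action=arm_retract
3. arrived: (PATROL) → mode=IDLE action=announce
4. low_battery: (IDLE) → mode=PATROL action=arm_extend
5. low_battery: (PATROL) → mode=AVOID action=arm_retract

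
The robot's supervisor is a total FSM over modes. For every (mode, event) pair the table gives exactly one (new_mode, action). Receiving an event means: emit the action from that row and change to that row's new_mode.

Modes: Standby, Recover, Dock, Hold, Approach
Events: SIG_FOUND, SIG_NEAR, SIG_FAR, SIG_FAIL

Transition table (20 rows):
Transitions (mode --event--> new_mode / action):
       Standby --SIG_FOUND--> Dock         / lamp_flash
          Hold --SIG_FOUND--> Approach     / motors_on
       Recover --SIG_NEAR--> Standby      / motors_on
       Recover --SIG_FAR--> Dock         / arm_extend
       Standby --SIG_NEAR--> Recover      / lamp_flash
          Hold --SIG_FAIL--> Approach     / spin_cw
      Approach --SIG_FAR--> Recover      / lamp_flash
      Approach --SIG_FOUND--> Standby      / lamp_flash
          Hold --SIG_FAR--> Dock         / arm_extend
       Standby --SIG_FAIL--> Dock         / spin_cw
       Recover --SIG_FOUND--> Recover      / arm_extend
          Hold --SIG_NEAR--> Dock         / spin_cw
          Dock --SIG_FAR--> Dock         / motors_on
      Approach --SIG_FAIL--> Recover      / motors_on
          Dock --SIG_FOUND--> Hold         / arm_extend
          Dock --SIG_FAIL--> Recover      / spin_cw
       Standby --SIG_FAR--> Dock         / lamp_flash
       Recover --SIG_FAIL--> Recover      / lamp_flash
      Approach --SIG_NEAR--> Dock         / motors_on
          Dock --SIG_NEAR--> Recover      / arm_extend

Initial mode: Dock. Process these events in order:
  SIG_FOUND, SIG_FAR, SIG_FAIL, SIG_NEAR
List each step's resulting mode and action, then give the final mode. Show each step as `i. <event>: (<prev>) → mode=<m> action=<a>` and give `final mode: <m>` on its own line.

1. SIG_FOUND: (Dock) → mode=Hold action=arm_extend
2. SIG_FAR: (Hold) → mode=Dock action=arm_extend
3. SIG_FAIL: (Dock) → mode=Recover action=spin_cw
4. SIG_NEAR: (Recover) → mode=Standby action=motors_on

final mode: Standby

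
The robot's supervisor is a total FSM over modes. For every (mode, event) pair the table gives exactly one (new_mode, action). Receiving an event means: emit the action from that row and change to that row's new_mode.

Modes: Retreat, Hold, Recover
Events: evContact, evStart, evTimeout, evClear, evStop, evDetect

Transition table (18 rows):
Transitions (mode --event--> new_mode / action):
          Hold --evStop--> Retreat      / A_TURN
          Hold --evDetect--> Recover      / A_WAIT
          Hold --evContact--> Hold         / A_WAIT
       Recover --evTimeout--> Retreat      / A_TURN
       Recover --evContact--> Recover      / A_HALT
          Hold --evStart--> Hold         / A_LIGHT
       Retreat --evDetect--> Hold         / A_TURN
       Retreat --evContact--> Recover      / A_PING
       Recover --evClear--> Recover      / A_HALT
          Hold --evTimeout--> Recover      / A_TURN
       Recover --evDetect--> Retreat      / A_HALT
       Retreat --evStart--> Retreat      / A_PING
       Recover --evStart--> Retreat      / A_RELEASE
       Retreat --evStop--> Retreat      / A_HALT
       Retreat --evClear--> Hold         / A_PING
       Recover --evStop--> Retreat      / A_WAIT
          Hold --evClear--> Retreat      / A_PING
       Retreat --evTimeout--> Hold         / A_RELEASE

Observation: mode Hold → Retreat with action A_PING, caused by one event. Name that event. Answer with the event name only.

try evContact: (Hold, evContact) → (Hold, A_WAIT)
try evStart: (Hold, evStart) → (Hold, A_LIGHT)
try evTimeout: (Hold, evTimeout) → (Recover, A_TURN)
try evClear: (Hold, evClear) → (Retreat, A_PING)  ← matches
try evStop: (Hold, evStop) → (Retreat, A_TURN)
try evDetect: (Hold, evDetect) → (Recover, A_WAIT)

evClear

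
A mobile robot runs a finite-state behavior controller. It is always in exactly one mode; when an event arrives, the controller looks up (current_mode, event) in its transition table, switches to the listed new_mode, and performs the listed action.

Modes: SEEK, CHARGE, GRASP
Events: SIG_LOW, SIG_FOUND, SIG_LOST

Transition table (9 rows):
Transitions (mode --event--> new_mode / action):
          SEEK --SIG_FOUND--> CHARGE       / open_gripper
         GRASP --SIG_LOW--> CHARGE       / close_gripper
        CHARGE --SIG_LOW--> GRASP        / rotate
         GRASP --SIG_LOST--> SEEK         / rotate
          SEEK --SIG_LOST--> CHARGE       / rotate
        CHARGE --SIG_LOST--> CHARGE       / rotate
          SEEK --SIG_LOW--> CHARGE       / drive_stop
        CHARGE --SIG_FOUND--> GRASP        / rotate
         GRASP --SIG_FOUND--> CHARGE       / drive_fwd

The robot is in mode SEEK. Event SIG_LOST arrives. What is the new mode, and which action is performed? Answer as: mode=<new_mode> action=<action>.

mode=CHARGE action=rotate

current mode = SEEK; filter table to that mode:
  (SEEK, SIG_FOUND) → (CHARGE, open_gripper)
  (SEEK, SIG_LOST) → (CHARGE, rotate)  ← event matches
  (SEEK, SIG_LOW) → (CHARGE, drive_stop)
event = SIG_LOST selects (CHARGE, rotate)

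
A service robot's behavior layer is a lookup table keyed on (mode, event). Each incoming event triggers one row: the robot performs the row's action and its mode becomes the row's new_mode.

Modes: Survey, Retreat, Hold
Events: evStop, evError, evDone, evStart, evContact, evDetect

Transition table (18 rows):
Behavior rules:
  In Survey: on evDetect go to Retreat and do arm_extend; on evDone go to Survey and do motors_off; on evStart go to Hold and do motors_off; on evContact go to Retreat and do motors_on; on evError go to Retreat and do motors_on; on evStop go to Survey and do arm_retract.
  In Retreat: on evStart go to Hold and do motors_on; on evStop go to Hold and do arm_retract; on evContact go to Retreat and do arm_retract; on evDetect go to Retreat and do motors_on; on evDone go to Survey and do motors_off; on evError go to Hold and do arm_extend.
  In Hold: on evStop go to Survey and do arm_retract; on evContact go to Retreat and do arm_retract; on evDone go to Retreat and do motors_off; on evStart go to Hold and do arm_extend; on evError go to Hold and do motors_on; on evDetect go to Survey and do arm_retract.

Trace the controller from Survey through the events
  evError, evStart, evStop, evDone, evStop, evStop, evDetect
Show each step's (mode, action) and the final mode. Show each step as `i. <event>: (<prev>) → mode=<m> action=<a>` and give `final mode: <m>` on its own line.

final mode: Retreat

1. evError: (Survey) → mode=Retreat action=motors_on
2. evStart: (Retreat) → mode=Hold action=motors_on
3. evStop: (Hold) → mode=Survey action=arm_retract
4. evDone: (Survey) → mode=Survey action=motors_off
5. evStop: (Survey) → mode=Survey action=arm_retract
6. evStop: (Survey) → mode=Survey action=arm_retract
7. evDetect: (Survey) → mode=Retreat action=arm_extend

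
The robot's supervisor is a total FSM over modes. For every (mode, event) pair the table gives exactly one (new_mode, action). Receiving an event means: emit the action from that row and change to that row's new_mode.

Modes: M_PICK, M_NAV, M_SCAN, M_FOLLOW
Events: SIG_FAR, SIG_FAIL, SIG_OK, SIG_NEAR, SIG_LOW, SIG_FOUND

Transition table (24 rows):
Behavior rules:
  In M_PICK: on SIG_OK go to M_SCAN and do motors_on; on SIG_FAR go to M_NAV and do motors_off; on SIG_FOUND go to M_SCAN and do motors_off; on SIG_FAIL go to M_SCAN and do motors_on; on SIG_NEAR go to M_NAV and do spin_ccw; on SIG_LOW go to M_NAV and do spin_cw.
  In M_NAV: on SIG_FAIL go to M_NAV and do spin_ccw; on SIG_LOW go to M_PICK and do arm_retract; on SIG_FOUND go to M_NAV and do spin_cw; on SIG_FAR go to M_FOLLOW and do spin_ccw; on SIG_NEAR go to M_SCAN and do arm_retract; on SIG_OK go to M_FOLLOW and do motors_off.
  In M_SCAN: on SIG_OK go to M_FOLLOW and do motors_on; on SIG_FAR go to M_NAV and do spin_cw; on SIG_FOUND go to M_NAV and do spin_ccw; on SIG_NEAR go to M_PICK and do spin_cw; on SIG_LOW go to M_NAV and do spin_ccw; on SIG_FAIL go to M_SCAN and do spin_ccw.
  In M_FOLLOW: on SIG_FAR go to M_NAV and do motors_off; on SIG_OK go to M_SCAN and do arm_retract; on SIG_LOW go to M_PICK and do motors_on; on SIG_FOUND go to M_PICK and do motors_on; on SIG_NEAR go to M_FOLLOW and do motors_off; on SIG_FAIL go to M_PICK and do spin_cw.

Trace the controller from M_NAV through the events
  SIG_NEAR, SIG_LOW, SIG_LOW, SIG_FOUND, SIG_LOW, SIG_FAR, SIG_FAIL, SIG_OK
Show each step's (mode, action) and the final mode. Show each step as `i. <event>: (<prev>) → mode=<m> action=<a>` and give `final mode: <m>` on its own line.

final mode: M_SCAN

1. SIG_NEAR: (M_NAV) → mode=M_SCAN action=arm_retract
2. SIG_LOW: (M_SCAN) → mode=M_NAV action=spin_ccw
3. SIG_LOW: (M_NAV) → mode=M_PICK action=arm_retract
4. SIG_FOUND: (M_PICK) → mode=M_SCAN action=motors_off
5. SIG_LOW: (M_SCAN) → mode=M_NAV action=spin_ccw
6. SIG_FAR: (M_NAV) → mode=M_FOLLOW action=spin_ccw
7. SIG_FAIL: (M_FOLLOW) → mode=M_PICK action=spin_cw
8. SIG_OK: (M_PICK) → mode=M_SCAN action=motors_on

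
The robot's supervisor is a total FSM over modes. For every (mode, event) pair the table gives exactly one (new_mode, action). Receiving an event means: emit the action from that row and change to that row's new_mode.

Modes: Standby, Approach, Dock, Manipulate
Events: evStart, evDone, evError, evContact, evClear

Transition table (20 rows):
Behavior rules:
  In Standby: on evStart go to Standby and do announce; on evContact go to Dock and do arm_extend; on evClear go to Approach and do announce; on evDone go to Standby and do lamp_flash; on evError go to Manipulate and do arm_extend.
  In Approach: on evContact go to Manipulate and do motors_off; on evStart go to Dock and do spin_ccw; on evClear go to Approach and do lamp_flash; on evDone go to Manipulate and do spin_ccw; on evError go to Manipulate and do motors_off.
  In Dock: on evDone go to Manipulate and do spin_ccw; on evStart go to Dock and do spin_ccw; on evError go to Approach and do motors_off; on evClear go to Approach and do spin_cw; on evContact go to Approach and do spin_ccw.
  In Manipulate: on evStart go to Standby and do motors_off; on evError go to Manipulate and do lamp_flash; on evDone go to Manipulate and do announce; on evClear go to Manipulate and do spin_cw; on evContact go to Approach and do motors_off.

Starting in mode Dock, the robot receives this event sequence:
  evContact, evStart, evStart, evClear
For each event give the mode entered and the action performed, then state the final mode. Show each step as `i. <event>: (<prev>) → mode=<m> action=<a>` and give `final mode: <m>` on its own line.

final mode: Approach

1. evContact: (Dock) → mode=Approach action=spin_ccw
2. evStart: (Approach) → mode=Dock action=spin_ccw
3. evStart: (Dock) → mode=Dock action=spin_ccw
4. evClear: (Dock) → mode=Approach action=spin_cw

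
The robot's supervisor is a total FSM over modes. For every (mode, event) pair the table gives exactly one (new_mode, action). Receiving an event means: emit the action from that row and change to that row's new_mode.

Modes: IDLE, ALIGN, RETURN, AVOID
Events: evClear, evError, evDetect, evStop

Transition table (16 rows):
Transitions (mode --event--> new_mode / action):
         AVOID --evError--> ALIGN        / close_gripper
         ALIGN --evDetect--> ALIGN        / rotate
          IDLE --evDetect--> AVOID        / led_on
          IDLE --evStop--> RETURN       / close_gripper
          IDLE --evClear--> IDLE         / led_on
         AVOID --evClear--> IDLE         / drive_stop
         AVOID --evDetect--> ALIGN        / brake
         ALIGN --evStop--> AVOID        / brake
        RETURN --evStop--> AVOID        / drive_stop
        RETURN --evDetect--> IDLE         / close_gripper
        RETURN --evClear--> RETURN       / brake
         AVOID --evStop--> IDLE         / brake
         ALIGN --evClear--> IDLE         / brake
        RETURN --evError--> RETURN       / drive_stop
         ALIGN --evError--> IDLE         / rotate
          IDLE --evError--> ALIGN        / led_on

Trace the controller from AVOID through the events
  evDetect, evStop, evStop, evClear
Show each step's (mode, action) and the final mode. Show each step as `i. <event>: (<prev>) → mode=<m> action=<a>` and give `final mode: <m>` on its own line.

1. evDetect: (AVOID) → mode=ALIGN action=brake
2. evStop: (ALIGN) → mode=AVOID action=brake
3. evStop: (AVOID) → mode=IDLE action=brake
4. evClear: (IDLE) → mode=IDLE action=led_on

final mode: IDLE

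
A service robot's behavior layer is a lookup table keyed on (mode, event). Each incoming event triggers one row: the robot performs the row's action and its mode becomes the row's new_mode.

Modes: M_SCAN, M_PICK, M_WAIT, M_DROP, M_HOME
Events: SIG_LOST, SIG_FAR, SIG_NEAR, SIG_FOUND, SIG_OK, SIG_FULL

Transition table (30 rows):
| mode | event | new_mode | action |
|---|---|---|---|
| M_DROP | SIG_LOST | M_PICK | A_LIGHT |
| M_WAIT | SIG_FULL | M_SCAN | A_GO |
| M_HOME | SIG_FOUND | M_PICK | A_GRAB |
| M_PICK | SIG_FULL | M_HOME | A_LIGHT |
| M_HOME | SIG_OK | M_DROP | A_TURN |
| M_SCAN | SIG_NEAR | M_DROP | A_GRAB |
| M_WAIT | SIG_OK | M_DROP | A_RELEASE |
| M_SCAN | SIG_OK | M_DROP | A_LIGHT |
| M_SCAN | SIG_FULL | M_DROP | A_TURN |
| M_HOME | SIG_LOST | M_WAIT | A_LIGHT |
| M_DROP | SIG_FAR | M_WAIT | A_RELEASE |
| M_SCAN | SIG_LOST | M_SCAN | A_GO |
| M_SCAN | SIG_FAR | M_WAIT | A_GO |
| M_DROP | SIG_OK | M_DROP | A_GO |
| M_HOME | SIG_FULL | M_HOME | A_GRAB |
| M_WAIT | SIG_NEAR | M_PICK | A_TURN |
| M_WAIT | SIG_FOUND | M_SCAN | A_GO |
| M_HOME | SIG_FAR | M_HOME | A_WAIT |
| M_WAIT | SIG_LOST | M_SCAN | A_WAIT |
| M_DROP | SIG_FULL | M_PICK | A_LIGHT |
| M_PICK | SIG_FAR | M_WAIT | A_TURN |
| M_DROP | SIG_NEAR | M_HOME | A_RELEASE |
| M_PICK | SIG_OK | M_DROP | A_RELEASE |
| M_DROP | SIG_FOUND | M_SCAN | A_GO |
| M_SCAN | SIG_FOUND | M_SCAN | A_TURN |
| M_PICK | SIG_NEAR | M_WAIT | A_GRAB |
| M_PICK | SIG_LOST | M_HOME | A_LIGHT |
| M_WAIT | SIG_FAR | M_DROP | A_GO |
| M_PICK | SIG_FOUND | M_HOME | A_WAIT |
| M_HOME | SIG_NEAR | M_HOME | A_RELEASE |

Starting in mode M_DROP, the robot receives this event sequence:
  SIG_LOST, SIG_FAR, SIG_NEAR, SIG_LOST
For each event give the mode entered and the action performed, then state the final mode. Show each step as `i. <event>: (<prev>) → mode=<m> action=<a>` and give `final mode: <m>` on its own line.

final mode: M_HOME

1. SIG_LOST: (M_DROP) → mode=M_PICK action=A_LIGHT
2. SIG_FAR: (M_PICK) → mode=M_WAIT action=A_TURN
3. SIG_NEAR: (M_WAIT) → mode=M_PICK action=A_TURN
4. SIG_LOST: (M_PICK) → mode=M_HOME action=A_LIGHT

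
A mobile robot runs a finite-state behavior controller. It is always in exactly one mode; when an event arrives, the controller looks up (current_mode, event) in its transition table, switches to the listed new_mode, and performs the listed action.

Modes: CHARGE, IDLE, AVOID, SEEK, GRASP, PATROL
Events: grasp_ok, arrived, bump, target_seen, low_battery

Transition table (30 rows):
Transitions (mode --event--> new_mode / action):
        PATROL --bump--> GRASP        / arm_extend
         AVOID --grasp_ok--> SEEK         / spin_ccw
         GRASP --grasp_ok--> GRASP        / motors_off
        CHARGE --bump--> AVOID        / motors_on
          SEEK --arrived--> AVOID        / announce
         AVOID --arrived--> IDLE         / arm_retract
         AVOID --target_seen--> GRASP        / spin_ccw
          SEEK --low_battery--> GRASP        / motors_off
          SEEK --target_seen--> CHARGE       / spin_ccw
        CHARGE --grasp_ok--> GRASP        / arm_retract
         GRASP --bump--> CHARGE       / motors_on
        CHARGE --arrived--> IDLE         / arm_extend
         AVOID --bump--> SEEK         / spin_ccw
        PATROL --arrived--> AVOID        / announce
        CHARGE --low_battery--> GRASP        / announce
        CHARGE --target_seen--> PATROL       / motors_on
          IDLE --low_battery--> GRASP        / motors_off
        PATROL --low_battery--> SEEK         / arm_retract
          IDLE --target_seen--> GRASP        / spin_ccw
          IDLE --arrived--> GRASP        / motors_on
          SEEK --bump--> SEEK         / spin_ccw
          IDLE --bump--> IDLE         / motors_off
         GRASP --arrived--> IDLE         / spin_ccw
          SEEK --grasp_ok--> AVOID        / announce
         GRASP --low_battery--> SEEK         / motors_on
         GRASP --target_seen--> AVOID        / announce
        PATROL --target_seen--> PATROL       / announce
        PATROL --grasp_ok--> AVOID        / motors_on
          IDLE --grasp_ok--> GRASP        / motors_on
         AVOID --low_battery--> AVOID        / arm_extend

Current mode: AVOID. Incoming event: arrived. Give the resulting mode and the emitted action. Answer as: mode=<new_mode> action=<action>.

current mode = AVOID; filter table to that mode:
  (AVOID, grasp_ok) → (SEEK, spin_ccw)
  (AVOID, arrived) → (IDLE, arm_retract)  ← event matches
  (AVOID, target_seen) → (GRASP, spin_ccw)
  (AVOID, bump) → (SEEK, spin_ccw)
  (AVOID, low_battery) → (AVOID, arm_extend)
event = arrived selects (IDLE, arm_retract)

mode=IDLE action=arm_retract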